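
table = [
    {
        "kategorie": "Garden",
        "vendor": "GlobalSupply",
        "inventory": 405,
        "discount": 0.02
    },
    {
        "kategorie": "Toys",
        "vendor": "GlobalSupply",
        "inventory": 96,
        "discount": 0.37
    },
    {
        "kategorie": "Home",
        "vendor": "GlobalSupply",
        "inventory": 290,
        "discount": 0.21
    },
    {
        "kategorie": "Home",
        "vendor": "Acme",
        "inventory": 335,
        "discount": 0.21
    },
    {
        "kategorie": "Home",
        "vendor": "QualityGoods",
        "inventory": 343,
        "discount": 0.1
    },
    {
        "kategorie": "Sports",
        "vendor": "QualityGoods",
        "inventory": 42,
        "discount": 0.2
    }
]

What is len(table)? 6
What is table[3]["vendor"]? "Acme"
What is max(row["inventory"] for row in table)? 405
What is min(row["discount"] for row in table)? 0.02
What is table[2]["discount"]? 0.21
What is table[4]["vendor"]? "QualityGoods"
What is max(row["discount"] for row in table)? 0.37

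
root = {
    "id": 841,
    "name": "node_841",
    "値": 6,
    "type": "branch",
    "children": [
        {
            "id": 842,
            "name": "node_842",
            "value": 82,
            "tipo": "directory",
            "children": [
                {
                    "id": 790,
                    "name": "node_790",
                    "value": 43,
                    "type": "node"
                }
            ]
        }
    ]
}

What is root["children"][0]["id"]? 842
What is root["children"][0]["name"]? "node_842"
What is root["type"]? "branch"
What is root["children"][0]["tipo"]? "directory"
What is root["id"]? 841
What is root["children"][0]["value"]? 82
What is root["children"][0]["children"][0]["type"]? "node"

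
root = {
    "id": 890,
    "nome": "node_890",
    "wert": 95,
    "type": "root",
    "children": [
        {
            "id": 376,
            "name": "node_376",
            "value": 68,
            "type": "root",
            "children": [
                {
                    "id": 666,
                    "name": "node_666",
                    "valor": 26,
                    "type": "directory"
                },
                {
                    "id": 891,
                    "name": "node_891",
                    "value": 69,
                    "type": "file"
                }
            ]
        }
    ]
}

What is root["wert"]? 95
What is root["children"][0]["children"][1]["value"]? 69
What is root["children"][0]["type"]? "root"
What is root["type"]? "root"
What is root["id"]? 890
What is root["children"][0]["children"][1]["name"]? "node_891"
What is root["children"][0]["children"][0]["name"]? "node_666"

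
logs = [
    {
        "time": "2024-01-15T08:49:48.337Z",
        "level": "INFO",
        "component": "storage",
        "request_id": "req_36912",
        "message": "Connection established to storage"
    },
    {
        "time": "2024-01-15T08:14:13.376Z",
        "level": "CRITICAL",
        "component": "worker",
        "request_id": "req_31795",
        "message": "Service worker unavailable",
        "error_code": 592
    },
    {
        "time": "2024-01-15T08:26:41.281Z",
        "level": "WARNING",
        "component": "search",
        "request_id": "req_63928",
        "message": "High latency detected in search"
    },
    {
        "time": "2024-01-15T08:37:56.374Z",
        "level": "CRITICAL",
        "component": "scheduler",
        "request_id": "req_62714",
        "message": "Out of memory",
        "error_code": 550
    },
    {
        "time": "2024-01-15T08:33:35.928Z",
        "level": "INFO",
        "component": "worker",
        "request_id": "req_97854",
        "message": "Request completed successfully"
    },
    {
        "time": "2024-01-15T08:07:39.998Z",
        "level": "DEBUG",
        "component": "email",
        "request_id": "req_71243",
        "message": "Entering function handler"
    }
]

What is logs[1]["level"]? "CRITICAL"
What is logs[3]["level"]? "CRITICAL"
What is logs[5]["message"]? "Entering function handler"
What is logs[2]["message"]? "High latency detected in search"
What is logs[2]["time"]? "2024-01-15T08:26:41.281Z"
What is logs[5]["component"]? "email"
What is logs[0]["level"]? "INFO"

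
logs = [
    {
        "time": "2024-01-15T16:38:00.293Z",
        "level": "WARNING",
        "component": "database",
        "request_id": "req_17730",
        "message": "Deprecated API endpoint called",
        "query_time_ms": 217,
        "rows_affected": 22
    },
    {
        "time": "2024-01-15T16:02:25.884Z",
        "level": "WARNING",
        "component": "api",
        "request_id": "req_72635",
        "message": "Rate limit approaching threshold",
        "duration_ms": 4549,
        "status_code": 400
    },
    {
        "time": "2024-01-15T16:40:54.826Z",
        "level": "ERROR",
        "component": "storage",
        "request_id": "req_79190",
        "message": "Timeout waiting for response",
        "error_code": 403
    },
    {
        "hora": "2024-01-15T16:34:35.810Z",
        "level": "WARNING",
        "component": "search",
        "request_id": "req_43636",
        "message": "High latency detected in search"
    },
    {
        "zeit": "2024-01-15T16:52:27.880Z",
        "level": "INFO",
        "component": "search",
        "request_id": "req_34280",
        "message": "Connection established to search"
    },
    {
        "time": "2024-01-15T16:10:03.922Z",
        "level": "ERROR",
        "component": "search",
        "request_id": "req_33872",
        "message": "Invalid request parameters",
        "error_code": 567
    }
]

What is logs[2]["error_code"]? 403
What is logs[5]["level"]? "ERROR"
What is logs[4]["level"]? "INFO"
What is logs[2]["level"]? "ERROR"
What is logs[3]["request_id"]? "req_43636"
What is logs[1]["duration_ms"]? 4549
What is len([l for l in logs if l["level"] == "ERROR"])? 2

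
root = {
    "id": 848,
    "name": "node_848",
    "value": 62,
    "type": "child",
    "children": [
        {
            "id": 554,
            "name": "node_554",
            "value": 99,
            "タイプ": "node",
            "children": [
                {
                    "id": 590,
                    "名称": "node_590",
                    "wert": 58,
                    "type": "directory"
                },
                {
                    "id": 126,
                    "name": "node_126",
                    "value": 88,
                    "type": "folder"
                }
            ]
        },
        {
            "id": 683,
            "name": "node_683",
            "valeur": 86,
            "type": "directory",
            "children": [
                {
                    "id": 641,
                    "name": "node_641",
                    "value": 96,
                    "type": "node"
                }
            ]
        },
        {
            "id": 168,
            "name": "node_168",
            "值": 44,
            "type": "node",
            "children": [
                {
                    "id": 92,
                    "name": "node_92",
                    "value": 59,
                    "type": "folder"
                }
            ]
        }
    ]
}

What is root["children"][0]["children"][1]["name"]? "node_126"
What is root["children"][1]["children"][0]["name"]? "node_641"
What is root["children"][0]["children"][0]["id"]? 590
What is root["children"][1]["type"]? "directory"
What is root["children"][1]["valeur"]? 86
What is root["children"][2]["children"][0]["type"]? "folder"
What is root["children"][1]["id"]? 683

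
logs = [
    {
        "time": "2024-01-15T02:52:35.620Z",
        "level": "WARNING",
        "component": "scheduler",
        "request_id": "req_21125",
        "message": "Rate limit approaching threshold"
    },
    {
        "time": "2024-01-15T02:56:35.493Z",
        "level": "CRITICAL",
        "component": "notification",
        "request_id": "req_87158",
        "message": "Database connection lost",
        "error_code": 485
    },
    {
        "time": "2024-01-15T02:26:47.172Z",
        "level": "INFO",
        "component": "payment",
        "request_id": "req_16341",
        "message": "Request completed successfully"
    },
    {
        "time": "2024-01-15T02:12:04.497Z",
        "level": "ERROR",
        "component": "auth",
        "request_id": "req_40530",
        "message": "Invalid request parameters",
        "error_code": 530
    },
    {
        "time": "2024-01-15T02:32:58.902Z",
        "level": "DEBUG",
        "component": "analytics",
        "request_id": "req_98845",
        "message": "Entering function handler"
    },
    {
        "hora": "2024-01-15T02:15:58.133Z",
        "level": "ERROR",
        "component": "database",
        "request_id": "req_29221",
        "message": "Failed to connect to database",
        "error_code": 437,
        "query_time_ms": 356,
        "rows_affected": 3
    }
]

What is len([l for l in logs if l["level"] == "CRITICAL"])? 1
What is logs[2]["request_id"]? "req_16341"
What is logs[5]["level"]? "ERROR"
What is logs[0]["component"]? "scheduler"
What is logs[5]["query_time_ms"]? 356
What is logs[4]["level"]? "DEBUG"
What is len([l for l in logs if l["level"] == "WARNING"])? 1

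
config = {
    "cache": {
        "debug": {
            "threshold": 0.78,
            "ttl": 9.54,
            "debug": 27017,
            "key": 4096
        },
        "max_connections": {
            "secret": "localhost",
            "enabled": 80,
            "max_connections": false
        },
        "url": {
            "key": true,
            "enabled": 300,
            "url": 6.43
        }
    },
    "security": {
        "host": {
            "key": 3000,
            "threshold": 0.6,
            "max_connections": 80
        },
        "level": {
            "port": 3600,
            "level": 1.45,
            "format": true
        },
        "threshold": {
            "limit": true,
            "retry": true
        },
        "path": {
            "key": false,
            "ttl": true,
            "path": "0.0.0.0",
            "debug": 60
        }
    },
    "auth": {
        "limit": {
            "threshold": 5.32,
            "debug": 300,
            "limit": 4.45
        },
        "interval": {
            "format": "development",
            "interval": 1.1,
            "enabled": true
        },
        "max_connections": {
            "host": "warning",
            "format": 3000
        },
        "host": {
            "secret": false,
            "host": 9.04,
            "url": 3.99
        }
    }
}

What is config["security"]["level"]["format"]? True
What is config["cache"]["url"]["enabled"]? 300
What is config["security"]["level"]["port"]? 3600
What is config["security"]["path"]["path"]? "0.0.0.0"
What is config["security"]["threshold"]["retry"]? True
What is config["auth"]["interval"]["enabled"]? True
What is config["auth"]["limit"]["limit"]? 4.45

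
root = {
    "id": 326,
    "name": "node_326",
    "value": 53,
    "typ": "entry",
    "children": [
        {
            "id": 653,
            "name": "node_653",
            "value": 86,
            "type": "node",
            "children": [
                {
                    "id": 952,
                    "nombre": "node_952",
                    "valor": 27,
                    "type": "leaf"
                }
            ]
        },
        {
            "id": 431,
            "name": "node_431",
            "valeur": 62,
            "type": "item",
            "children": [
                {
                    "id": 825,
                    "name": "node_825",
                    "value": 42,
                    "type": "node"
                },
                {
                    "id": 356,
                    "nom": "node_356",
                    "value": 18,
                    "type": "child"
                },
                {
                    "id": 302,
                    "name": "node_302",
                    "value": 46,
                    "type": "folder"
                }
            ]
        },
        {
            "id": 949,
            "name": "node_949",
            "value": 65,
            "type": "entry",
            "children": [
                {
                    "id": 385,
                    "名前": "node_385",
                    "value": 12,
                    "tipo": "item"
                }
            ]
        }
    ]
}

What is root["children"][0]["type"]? "node"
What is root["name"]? "node_326"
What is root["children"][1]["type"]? "item"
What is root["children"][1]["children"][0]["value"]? 42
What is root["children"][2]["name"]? "node_949"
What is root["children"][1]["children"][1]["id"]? 356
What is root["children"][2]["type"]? "entry"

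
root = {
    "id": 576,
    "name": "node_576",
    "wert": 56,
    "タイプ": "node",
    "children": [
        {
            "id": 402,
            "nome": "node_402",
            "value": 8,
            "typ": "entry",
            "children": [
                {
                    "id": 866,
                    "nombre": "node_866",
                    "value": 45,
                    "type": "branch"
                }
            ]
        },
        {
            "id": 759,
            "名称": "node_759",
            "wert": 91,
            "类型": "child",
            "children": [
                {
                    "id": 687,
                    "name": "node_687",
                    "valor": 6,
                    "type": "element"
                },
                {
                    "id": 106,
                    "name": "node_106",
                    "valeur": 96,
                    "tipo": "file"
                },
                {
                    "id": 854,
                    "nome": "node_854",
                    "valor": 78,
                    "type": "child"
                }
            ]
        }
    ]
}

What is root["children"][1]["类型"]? "child"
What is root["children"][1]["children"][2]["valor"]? 78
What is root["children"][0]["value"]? 8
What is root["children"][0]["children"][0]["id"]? 866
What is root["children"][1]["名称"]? "node_759"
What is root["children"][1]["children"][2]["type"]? "child"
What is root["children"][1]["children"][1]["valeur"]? 96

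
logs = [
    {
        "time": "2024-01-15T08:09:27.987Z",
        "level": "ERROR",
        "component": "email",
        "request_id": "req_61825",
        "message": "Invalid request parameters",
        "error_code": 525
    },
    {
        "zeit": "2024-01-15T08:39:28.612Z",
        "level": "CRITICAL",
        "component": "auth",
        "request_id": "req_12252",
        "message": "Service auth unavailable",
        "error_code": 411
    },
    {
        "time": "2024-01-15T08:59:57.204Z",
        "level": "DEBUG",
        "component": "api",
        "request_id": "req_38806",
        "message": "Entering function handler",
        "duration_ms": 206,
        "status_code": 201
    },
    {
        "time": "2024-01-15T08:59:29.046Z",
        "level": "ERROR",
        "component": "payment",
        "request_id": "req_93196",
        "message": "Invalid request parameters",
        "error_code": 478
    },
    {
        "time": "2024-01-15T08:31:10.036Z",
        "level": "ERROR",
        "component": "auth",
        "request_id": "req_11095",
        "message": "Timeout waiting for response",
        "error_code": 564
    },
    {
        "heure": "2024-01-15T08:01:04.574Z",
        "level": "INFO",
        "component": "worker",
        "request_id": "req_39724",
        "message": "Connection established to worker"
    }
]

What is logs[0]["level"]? "ERROR"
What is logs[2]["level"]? "DEBUG"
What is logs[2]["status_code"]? 201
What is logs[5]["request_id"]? "req_39724"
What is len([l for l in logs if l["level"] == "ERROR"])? 3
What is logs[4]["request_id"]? "req_11095"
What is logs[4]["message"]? "Timeout waiting for response"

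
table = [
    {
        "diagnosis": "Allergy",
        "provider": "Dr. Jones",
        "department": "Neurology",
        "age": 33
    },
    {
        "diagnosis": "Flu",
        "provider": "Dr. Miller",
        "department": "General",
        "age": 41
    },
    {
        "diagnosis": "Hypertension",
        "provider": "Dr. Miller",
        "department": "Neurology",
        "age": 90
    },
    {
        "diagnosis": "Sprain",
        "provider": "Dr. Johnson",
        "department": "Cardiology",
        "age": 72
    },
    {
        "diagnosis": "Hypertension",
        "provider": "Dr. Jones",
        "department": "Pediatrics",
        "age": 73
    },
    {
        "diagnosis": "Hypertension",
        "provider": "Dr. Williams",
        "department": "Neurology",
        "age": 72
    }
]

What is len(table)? 6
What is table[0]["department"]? "Neurology"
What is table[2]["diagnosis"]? "Hypertension"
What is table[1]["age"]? 41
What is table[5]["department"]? "Neurology"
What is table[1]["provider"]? "Dr. Miller"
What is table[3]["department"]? "Cardiology"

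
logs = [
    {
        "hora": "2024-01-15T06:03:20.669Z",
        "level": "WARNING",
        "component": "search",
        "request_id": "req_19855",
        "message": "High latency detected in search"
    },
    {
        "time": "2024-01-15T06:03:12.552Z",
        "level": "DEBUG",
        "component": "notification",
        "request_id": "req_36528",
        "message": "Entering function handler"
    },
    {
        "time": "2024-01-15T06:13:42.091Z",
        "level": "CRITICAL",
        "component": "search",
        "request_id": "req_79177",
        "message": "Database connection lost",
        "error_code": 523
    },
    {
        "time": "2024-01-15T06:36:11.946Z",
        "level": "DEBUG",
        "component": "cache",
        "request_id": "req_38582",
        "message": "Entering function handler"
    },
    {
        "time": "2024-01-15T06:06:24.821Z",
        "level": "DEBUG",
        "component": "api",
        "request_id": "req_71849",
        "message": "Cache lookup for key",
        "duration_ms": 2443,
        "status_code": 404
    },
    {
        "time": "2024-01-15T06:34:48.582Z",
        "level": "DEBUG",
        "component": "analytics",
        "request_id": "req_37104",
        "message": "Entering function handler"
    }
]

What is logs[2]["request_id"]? "req_79177"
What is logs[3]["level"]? "DEBUG"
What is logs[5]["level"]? "DEBUG"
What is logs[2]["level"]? "CRITICAL"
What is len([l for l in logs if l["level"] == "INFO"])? 0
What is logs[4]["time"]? "2024-01-15T06:06:24.821Z"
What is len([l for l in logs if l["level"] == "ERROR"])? 0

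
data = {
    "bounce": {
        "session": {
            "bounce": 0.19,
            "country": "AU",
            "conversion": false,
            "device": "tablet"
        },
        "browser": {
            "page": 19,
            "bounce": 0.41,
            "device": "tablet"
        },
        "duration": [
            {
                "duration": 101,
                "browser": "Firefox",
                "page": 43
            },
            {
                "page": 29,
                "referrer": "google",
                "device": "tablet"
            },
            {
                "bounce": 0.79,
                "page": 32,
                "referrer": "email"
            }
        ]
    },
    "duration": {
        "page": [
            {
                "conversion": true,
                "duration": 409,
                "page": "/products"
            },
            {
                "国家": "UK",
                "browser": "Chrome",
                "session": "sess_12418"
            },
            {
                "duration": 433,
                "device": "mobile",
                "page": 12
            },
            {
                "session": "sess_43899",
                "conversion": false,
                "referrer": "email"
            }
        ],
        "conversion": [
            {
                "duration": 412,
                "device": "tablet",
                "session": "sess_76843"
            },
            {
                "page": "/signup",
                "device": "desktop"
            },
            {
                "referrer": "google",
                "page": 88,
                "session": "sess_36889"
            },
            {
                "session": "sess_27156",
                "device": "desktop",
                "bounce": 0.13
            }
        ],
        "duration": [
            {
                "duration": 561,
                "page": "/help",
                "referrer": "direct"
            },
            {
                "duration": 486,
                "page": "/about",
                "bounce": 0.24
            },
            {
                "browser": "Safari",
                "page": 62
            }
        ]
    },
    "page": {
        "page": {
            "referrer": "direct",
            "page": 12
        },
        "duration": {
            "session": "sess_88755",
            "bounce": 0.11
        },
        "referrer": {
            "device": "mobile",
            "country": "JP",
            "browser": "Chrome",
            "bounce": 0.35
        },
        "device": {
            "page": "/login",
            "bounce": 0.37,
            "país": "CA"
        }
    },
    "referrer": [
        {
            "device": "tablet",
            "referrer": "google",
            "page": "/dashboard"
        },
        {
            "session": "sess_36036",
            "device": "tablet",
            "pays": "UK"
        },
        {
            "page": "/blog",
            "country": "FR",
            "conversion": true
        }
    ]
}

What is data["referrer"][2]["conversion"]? True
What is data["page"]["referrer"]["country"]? "JP"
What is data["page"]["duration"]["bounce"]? 0.11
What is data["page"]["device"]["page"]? "/login"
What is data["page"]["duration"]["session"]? "sess_88755"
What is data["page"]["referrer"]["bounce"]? 0.35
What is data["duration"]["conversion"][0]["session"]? "sess_76843"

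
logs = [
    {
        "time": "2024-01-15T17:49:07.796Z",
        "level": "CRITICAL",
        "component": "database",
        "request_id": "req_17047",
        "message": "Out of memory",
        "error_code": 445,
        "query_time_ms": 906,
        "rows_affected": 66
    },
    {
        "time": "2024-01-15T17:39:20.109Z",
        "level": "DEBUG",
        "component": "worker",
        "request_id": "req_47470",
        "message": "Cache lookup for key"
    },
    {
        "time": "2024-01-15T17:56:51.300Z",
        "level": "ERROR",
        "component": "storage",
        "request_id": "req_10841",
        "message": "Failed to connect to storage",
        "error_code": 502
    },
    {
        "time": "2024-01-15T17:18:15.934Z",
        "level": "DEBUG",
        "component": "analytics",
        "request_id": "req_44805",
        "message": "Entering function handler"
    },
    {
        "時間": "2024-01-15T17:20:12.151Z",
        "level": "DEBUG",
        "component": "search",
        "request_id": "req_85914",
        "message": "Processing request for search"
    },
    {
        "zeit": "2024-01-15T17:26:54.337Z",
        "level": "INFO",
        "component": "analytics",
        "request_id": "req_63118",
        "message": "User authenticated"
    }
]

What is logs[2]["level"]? "ERROR"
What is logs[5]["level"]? "INFO"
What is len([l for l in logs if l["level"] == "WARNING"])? 0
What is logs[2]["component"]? "storage"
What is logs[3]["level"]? "DEBUG"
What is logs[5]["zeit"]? "2024-01-15T17:26:54.337Z"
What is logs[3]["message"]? "Entering function handler"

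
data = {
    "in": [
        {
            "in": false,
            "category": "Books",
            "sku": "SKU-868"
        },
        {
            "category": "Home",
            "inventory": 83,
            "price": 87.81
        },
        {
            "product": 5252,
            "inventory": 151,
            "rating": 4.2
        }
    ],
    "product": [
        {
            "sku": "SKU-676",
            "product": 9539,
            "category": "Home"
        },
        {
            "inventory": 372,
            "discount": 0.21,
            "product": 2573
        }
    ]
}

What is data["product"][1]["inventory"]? 372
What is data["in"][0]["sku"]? "SKU-868"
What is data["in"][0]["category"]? "Books"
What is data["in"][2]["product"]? 5252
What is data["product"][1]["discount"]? 0.21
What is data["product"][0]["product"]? 9539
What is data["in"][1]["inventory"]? 83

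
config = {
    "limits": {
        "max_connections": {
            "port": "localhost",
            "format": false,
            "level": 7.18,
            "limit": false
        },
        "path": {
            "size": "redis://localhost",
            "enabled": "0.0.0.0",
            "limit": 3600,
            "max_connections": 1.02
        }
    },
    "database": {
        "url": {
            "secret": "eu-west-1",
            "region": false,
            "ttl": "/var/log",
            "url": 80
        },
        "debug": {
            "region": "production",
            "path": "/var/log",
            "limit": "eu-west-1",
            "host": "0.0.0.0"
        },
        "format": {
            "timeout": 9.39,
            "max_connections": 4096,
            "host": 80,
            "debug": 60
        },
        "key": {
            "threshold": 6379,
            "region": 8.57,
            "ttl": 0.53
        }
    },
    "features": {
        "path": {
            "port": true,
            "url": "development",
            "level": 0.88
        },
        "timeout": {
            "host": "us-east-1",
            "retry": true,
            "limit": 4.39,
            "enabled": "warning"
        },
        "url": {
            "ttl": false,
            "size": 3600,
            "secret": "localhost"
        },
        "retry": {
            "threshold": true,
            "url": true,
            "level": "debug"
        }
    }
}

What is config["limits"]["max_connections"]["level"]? 7.18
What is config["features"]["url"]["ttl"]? False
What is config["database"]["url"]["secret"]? "eu-west-1"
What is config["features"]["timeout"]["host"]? "us-east-1"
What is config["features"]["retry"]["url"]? True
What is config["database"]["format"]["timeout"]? 9.39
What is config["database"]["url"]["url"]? 80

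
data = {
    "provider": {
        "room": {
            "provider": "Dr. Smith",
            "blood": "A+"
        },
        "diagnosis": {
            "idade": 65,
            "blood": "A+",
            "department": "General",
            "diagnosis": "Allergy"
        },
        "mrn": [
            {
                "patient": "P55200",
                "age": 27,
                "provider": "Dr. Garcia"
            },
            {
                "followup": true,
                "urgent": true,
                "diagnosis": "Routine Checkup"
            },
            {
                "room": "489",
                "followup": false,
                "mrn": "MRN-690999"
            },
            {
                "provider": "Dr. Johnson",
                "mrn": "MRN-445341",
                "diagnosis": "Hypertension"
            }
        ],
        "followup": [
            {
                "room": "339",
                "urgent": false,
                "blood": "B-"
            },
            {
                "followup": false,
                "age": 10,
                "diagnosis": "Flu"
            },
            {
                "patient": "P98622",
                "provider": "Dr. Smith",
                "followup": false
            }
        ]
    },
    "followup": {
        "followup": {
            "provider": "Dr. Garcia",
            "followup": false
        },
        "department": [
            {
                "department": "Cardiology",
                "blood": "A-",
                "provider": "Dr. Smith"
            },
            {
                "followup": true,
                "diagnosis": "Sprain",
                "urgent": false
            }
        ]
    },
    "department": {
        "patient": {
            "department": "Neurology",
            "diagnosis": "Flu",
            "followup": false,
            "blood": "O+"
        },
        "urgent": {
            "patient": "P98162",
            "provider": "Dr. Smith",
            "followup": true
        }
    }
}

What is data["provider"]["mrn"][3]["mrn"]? "MRN-445341"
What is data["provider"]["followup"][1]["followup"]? False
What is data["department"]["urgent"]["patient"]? "P98162"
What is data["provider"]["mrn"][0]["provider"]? "Dr. Garcia"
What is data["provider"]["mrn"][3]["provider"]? "Dr. Johnson"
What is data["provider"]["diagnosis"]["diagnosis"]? "Allergy"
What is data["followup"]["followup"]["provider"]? "Dr. Garcia"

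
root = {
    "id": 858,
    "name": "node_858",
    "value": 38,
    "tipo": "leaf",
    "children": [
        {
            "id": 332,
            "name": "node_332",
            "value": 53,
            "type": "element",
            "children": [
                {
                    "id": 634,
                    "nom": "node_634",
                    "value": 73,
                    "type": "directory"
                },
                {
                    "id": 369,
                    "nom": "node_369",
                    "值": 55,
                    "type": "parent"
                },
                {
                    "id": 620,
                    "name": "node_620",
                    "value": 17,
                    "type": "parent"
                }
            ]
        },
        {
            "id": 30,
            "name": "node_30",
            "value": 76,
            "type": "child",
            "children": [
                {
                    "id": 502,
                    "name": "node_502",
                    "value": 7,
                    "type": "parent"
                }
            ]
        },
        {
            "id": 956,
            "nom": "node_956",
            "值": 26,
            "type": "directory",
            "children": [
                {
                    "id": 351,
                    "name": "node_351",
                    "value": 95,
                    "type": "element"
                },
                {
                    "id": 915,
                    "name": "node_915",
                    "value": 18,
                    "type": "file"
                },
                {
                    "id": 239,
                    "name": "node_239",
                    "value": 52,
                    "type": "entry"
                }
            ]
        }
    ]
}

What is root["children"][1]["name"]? "node_30"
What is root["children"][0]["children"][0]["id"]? 634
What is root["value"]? 38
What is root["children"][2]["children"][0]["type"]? "element"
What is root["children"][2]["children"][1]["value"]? 18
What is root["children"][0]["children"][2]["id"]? 620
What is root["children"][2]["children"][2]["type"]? "entry"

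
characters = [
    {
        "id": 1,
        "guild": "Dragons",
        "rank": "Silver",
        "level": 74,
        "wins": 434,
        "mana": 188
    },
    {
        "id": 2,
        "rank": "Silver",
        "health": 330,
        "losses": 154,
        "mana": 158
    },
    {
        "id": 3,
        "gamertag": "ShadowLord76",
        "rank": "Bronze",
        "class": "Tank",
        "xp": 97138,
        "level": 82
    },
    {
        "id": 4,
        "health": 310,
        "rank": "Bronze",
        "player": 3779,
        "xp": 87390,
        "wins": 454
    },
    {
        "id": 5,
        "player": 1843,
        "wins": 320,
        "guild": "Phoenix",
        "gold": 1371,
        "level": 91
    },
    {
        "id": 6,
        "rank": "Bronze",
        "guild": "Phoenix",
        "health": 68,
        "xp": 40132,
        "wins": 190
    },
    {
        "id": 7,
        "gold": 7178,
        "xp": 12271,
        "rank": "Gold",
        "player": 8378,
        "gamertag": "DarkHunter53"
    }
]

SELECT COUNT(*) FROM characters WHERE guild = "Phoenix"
2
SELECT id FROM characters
[1, 2, 3, 4, 5, 6, 7]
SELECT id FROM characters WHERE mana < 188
[2]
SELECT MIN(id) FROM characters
1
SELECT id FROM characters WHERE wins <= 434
[1, 5, 6]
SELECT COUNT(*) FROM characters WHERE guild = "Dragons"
1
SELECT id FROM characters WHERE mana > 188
[]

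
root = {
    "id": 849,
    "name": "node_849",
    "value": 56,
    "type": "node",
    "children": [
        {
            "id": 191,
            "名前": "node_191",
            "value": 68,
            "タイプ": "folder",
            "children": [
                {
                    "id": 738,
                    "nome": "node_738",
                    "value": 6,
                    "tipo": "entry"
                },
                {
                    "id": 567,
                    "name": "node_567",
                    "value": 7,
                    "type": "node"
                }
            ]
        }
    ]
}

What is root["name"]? "node_849"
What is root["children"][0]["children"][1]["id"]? 567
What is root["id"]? 849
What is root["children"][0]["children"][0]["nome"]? "node_738"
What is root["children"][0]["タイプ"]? "folder"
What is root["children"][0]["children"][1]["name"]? "node_567"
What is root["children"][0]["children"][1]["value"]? 7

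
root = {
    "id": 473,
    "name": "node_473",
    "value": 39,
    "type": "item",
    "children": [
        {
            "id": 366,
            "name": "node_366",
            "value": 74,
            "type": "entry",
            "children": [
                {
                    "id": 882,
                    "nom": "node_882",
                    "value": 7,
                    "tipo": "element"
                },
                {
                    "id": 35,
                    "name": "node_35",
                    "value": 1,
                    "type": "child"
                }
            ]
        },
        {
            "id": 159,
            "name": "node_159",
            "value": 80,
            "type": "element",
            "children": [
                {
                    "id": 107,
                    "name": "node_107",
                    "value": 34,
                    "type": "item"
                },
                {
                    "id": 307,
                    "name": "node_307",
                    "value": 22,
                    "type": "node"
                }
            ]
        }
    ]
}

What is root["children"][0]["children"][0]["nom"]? "node_882"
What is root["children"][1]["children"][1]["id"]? 307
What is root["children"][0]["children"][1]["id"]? 35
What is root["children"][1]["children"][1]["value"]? 22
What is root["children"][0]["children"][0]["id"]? 882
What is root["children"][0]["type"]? "entry"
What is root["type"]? "item"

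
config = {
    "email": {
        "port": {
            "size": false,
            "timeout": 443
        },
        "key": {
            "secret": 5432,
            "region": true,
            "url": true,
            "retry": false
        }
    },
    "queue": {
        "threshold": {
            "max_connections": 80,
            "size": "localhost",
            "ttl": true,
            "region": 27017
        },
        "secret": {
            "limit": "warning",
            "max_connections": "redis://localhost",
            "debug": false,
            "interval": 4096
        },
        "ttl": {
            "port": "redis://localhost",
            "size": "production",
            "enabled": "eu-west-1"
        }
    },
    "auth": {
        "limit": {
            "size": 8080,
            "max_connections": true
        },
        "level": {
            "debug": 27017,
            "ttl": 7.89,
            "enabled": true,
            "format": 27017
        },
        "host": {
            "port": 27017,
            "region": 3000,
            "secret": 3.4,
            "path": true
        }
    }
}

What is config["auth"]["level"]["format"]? 27017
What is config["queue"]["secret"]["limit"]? "warning"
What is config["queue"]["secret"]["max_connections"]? "redis://localhost"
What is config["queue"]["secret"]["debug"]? False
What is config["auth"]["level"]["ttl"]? 7.89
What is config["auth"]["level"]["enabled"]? True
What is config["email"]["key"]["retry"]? False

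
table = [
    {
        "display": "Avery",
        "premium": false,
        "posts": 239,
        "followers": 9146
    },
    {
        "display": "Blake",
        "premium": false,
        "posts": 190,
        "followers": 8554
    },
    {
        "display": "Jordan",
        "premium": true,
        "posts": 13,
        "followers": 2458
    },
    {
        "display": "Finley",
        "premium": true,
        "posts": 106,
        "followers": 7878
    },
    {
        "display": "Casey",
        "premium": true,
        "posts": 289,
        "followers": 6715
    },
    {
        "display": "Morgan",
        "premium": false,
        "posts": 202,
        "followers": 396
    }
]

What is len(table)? 6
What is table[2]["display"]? "Jordan"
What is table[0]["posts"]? 239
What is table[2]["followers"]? 2458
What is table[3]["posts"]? 106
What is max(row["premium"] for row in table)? True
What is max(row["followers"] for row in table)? 9146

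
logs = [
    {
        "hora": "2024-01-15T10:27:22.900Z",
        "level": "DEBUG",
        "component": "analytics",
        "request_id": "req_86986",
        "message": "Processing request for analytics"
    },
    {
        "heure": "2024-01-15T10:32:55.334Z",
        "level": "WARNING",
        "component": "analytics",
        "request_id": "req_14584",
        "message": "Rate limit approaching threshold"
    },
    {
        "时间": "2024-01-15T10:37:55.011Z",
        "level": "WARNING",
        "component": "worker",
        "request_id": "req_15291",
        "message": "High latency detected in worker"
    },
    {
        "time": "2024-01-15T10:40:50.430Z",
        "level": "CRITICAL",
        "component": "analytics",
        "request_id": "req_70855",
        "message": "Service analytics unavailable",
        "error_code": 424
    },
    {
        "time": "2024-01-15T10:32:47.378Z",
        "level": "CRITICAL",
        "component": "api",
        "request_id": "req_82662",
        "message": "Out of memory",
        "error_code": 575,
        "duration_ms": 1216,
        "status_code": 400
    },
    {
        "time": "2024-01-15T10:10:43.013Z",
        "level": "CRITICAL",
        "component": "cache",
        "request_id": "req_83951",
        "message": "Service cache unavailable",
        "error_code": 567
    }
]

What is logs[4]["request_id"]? "req_82662"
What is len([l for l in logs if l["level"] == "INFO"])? 0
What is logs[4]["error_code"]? 575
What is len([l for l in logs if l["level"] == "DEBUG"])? 1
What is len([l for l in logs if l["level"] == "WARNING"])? 2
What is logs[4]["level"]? "CRITICAL"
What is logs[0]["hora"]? "2024-01-15T10:27:22.900Z"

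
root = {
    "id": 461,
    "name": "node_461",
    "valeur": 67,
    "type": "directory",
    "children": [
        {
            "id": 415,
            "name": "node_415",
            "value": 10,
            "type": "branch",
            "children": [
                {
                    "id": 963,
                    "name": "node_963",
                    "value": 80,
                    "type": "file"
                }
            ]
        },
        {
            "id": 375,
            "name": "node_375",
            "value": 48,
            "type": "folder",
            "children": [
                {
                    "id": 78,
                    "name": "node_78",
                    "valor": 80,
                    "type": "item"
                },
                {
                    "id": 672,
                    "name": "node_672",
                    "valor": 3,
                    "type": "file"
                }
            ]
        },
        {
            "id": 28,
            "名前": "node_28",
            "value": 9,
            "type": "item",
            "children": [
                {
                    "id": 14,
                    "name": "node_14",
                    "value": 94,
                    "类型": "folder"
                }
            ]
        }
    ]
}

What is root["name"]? "node_461"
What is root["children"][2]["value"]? 9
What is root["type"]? "directory"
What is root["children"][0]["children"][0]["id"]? 963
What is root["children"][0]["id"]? 415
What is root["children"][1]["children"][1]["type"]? "file"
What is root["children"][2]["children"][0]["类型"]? "folder"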